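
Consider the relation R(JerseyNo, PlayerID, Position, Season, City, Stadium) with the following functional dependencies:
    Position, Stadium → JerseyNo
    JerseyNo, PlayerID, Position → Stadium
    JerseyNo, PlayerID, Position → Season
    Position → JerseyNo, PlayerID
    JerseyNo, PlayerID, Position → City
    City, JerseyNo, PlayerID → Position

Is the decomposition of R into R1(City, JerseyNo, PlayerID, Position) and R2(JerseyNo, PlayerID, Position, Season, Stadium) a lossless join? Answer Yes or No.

Yes

The shared attributes are {JerseyNo, PlayerID, Position} and {JerseyNo, PlayerID, Position}⁺ = {City, JerseyNo, PlayerID, Position, Season, Stadium}.
Since R1 ⊆ {City, JerseyNo, PlayerID, Position, Season, Stadium}, the intersection is a superkey of R1; the decomposition is lossless.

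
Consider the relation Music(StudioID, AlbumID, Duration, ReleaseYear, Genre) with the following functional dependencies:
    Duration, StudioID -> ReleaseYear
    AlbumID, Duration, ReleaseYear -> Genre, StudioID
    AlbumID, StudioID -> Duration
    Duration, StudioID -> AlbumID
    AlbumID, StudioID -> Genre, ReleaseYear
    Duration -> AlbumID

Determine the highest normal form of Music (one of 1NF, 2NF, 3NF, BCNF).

Candidate keys: {AlbumID, StudioID}, {Duration, ReleaseYear}, {Duration, StudioID}. Prime attributes: {AlbumID, Duration, ReleaseYear, StudioID}.
For Duration -> AlbumID we have {Duration}⁺ = {AlbumID, Duration}; {Duration} is not a superkey, so BCNF fails.
Its right-hand attributes {AlbumID} are all prime, as are those of every other non-superkey FD — the relation is in 3NF.

3NF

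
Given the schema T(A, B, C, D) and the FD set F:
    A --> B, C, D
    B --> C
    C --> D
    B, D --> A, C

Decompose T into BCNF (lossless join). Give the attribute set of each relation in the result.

Candidate keys of the original relation: {A}, {B}.
In {A, B, C, D}, {C} is not a superkey ({C}⁺ restricted to this set is {C, D}), so split on C --> D into {C, D} and {A, B, C}.
{C, D}: every determinant is a superkey — BCNF.
{A, B, C}: every determinant is a superkey — BCNF.

{A, B, C}; {C, D}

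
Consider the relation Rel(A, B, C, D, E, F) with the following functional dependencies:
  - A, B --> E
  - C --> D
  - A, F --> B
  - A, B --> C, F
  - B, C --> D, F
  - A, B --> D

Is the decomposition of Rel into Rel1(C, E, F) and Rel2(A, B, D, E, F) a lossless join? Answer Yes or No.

The shared attributes are {E, F} and {E, F}⁺ = {E, F}.
Neither Rel1 nor Rel2 is contained in that closure, so the decomposition is lossy.

No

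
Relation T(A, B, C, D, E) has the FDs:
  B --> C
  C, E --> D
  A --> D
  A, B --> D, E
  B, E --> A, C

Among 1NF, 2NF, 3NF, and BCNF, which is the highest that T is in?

1NF

Candidate keys: {A, B}, {B, E}. Prime attributes: {A, B, E}.
For B --> C we have {B}⁺ = {B, C}; {B} is not a superkey, so BCNF fails.
B --> C has non-prime {C} on the right and a non-superkey on the left, so 3NF fails.
{A} is a proper subset of the key {A, B}, and {A}⁺ contains the non-prime attribute {D} — a partial dependency, so 2NF is violated.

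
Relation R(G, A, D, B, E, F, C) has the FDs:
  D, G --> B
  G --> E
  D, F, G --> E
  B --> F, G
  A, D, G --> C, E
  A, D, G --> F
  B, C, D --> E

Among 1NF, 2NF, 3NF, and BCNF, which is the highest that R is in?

Candidate keys: {A, B, D}, {A, D, G}. Prime attributes: {A, B, D, G}.
D, G --> B breaks BCNF: {D, G}⁺ = {B, D, E, F, G}, so {D, G} is not a superkey.
G --> E has non-prime {E} on the right and a non-superkey on the left, so 3NF fails.
The proper key subset {B} of {A, B, D} determines non-prime {E, F}, so the relation is not even in 2NF.

1NF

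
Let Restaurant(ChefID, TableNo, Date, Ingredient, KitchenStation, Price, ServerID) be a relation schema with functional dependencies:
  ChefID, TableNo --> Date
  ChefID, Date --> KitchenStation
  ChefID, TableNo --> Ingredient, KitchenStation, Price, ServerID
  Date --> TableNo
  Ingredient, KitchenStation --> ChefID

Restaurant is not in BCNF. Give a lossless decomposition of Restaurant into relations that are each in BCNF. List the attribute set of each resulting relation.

{ChefID, Ingredient, KitchenStation}; {Date, Ingredient, KitchenStation, Price, ServerID}; {Date, TableNo}

Candidate keys of the original relation: {ChefID, Date}, {ChefID, TableNo}, {Date, Ingredient, KitchenStation}, {Ingredient, KitchenStation, TableNo}.
Within {ChefID, Date, Ingredient, KitchenStation, Price, ServerID, TableNo}: {Date}⁺ ∩ {ChefID, Date, Ingredient, KitchenStation, Price, ServerID, TableNo} = {Date, TableNo}, not the whole set, so Date --> TableNo violates BCNF; decompose into {Date, TableNo} and {ChefID, Date, Ingredient, KitchenStation, Price, ServerID}.
{Date, TableNo} is in BCNF.
Within {ChefID, Date, Ingredient, KitchenStation, Price, ServerID}: {Ingredient, KitchenStation}⁺ ∩ {ChefID, Date, Ingredient, KitchenStation, Price, ServerID} = {ChefID, Ingredient, KitchenStation}, not the whole set, so Ingredient, KitchenStation --> ChefID violates BCNF; decompose into {ChefID, Ingredient, KitchenStation} and {Date, Ingredient, KitchenStation, Price, ServerID}.
{ChefID, Ingredient, KitchenStation} is in BCNF.
{Date, Ingredient, KitchenStation, Price, ServerID} is in BCNF.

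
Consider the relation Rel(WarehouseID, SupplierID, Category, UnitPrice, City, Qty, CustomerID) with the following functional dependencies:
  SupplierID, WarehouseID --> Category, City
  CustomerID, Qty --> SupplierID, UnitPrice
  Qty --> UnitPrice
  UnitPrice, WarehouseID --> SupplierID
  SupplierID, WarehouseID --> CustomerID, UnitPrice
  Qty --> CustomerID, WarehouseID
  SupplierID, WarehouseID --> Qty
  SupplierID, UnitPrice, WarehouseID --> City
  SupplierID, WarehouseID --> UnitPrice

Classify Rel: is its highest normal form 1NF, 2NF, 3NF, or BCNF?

Candidate keys: {Qty}, {SupplierID, WarehouseID}, {UnitPrice, WarehouseID}. Prime attributes: {Qty, SupplierID, UnitPrice, WarehouseID}.
Every FD has a superkey on the left, so the relation is in BCNF.

BCNF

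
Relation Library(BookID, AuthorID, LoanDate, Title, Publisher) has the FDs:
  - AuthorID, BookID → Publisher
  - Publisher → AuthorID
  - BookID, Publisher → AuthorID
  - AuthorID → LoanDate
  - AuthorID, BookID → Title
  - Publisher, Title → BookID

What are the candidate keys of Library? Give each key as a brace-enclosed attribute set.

{AuthorID, BookID}, {BookID, Publisher}, {Publisher, Title}

Closure of {AuthorID, BookID} is {AuthorID, BookID, LoanDate, Publisher, Title}, the whole schema; {AuthorID, BookID} is a candidate key.
Closure of {BookID, Publisher} is {AuthorID, BookID, LoanDate, Publisher, Title}, the whole schema; {BookID, Publisher} is a candidate key.
Closure of {Publisher, Title} is {AuthorID, BookID, LoanDate, Publisher, Title}, the whole schema; {Publisher, Title} is a candidate key.
These are minimal and exhaustive — every other superkey contains one of them.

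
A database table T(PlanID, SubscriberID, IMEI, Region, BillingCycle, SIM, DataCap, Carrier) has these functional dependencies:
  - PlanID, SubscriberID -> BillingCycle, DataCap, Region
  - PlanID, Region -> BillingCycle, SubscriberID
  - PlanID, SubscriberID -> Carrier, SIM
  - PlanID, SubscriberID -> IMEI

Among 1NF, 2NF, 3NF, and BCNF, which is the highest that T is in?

BCNF

Candidate keys: {PlanID, Region}, {PlanID, SubscriberID}. Prime attributes: {PlanID, Region, SubscriberID}.
Each dependency's left side is a superkey — BCNF holds.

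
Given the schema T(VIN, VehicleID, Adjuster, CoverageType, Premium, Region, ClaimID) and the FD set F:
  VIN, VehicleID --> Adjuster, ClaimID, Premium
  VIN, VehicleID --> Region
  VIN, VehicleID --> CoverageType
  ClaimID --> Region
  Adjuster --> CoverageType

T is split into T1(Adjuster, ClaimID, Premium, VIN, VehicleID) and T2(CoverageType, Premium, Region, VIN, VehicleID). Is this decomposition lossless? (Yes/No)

T1 ∩ T2 = {Premium, VIN, VehicleID}; its closure under F is {Adjuster, ClaimID, CoverageType, Premium, Region, VIN, VehicleID}.
This includes all of T1, so the common attributes are a superkey of T1 — the join is lossless.

Yes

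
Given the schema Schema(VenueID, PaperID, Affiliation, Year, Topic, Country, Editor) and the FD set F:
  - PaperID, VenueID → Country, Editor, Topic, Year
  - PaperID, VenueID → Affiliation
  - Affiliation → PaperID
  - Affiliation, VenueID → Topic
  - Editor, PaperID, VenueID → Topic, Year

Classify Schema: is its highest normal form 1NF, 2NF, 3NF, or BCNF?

3NF

Candidate keys: {Affiliation, VenueID}, {PaperID, VenueID}. Prime attributes: {Affiliation, PaperID, VenueID}.
Affiliation → PaperID breaks BCNF: {Affiliation}⁺ = {Affiliation, PaperID}, so {Affiliation} is not a superkey.
But every attribute on its right side ({PaperID}) is prime, and the same holds for every other non-superkey FD, so 3NF still holds.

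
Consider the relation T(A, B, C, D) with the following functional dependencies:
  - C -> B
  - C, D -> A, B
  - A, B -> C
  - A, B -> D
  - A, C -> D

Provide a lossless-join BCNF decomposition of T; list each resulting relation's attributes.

Candidate keys of the original relation: {A, B}, {A, C}, {C, D}.
Within {A, B, C, D}: {C}⁺ ∩ {A, B, C, D} = {B, C}, not the whole set, so C -> B violates BCNF; decompose into {B, C} and {A, C, D}.
{B, C} is in BCNF.
{A, C, D} is in BCNF.

{A, C, D}; {B, C}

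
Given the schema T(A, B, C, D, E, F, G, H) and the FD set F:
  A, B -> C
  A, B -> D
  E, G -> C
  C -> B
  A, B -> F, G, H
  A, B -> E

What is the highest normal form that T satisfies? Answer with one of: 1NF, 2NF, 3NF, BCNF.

3NF

Candidate keys: {A, B}, {A, C}, {A, E, G}. Prime attributes: {A, B, C, E, G}.
E, G -> C breaks BCNF: {E, G}⁺ = {B, C, E, G}, so {E, G} is not a superkey.
Its right-hand attributes {C} are all prime, as are those of every other non-superkey FD — the relation is in 3NF.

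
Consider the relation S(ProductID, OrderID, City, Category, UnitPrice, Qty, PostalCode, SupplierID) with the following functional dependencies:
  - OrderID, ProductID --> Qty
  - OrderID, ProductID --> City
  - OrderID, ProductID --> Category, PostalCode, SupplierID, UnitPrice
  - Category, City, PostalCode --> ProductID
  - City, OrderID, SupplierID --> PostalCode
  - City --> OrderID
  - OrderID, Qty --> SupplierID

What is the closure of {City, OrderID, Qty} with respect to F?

{City, OrderID, PostalCode, Qty, SupplierID}

Start with {City, OrderID, Qty}.
OrderID, Qty --> SupplierID applies; add {SupplierID} → now {City, OrderID, Qty, SupplierID}.
City, OrderID, SupplierID --> PostalCode applies; add {PostalCode} → now {City, OrderID, PostalCode, Qty, SupplierID}.
No further FD applies.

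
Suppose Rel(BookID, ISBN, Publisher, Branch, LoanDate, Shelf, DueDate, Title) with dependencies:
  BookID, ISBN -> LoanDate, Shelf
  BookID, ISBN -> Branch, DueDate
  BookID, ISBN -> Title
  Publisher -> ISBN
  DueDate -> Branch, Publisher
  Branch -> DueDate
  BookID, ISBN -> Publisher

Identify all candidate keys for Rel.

No FD produces {BookID}, so it must be in every candidate key.
{BookID, Branch}⁺ = {BookID, Branch, DueDate, ISBN, LoanDate, Publisher, Shelf, Title} — all of the relation — so {BookID, Branch} is a candidate key.
{BookID, DueDate}⁺ = {BookID, Branch, DueDate, ISBN, LoanDate, Publisher, Shelf, Title} — all of the relation — so {BookID, DueDate} is a candidate key.
{BookID, ISBN}⁺ = {BookID, Branch, DueDate, ISBN, LoanDate, Publisher, Shelf, Title} — all of the relation — so {BookID, ISBN} is a candidate key.
{BookID, Publisher}⁺ = {BookID, Branch, DueDate, ISBN, LoanDate, Publisher, Shelf, Title} — all of the relation — so {BookID, Publisher} is a candidate key.
Any other superkey properly contains one of these, so there are no further candidate keys.

{BookID, Branch}, {BookID, DueDate}, {BookID, ISBN}, {BookID, Publisher}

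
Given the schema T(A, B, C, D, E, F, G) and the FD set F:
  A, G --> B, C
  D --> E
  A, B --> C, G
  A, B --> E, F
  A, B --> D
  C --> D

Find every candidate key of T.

Attributes never on any right-hand side: {A} — every candidate key must contain it.
{A, B}⁺ = {A, B, C, D, E, F, G}, which is every attribute, so {A, B} is a candidate key.
{A, G}⁺ = {A, B, C, D, E, F, G}, which is every attribute, so {A, G} is a candidate key.
These are minimal and exhaustive — every other superkey contains one of them.

{A, B}, {A, G}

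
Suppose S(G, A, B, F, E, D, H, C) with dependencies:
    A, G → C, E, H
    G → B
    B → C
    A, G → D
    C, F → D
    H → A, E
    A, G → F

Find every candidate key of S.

{A, G}, {G, H}

Attributes never on any right-hand side: {G} — every candidate key must contain it.
{A, G}⁺ = {A, B, C, D, E, F, G, H} — all of the relation — so {A, G} is a candidate key.
{G, H}⁺ = {A, B, C, D, E, F, G, H} — all of the relation — so {G, H} is a candidate key.
Any other superkey properly contains one of these, so there are no further candidate keys.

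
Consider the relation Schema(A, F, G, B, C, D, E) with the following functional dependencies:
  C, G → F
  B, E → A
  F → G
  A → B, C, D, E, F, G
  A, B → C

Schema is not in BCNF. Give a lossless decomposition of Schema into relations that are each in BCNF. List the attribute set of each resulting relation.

Candidate keys of the original relation: {A}, {B, E}.
Within {A, B, C, D, E, F, G}: {C, G}⁺ ∩ {A, B, C, D, E, F, G} = {C, F, G}, not the whole set, so C, G → F violates BCNF; decompose into {C, F, G} and {A, B, C, D, E, G}.
Within {C, F, G}: {F}⁺ ∩ {C, F, G} = {F, G}, not the whole set, so F → G violates BCNF; decompose into {F, G} and {C, F}.
{F, G} is in BCNF.
{C, F} is in BCNF.
{A, B, C, D, E, G} is in BCNF.

{A, B, C, D, E, G}; {C, F}; {F, G}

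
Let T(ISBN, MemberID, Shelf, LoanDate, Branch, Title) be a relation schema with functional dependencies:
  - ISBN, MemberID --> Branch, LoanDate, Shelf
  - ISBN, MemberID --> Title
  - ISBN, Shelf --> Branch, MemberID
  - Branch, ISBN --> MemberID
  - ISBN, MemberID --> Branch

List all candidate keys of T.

Attributes never on any right-hand side: {ISBN} — every candidate key must contain it.
{Branch, ISBN} is a candidate key since {Branch, ISBN}⁺ = {Branch, ISBN, LoanDate, MemberID, Shelf, Title} covers every attribute.
{ISBN, MemberID} is a candidate key since {ISBN, MemberID}⁺ = {Branch, ISBN, LoanDate, MemberID, Shelf, Title} covers every attribute.
{ISBN, Shelf} is a candidate key since {ISBN, Shelf}⁺ = {Branch, ISBN, LoanDate, MemberID, Shelf, Title} covers every attribute.
These are minimal and exhaustive — every other superkey contains one of them.

{Branch, ISBN}, {ISBN, MemberID}, {ISBN, Shelf}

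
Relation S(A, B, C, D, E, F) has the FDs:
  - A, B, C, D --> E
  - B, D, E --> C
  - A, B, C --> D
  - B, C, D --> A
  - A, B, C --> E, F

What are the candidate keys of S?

{B} never appears on the right of any FD, so every key must include it.
{A, B, C} is a candidate key since {A, B, C}⁺ = {A, B, C, D, E, F} covers every attribute.
{B, C, D} is a candidate key since {B, C, D}⁺ = {A, B, C, D, E, F} covers every attribute.
{B, D, E} is a candidate key since {B, D, E}⁺ = {A, B, C, D, E, F} covers every attribute.
These are minimal and exhaustive — every other superkey contains one of them.

{A, B, C}, {B, C, D}, {B, D, E}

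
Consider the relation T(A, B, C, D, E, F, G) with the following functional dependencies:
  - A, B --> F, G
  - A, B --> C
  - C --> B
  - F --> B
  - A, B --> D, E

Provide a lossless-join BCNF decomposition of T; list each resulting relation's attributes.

{A, C, D, E, F, G}; {B, C}

Candidate keys of the original relation: {A, B}, {A, C}, {A, F}.
In {A, B, C, D, E, F, G}, {C} is not a superkey ({C}⁺ restricted to this set is {B, C}), so split on C --> B into {B, C} and {A, C, D, E, F, G}.
{B, C}: every determinant is a superkey — BCNF.
{A, C, D, E, F, G}: every determinant is a superkey — BCNF.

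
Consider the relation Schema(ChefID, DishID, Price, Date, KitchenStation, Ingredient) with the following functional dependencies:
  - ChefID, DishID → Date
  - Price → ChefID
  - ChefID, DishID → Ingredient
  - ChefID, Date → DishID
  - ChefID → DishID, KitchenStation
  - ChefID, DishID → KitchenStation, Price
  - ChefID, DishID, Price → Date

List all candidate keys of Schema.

{ChefID}, {Price}

{ChefID}⁺ = {ChefID, Date, DishID, Ingredient, KitchenStation, Price}, which is every attribute, so {ChefID} is a candidate key.
{Price}⁺ = {ChefID, Date, DishID, Ingredient, KitchenStation, Price}, which is every attribute, so {Price} is a candidate key.
Any other superkey properly contains one of these, so there are no further candidate keys.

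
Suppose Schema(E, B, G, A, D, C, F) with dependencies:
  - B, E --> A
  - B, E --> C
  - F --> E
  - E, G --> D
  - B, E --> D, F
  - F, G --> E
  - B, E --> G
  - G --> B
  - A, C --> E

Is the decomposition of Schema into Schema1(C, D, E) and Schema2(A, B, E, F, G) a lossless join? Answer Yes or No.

Schema1 ∩ Schema2 = {E}; its closure under F is {E}.
Schema1 ⊄ {E} and Schema2 ⊄ {E}, so the split is lossy.

No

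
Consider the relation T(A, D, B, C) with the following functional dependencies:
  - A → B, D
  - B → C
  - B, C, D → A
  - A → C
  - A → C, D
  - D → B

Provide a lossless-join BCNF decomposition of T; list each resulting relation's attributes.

Candidate keys of the original relation: {A}, {D}.
In {A, B, C, D}, {B} is not a superkey ({B}⁺ restricted to this set is {B, C}), so split on B → C into {B, C} and {A, B, D}.
{B, C}: every determinant is a superkey — BCNF.
{A, B, D}: every determinant is a superkey — BCNF.

{A, B, D}; {B, C}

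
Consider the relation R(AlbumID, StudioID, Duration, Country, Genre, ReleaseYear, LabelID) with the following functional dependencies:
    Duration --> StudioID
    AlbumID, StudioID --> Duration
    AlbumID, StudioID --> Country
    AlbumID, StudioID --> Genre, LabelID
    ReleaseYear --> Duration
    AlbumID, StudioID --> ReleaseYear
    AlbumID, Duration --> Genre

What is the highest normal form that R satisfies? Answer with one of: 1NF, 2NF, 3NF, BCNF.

Candidate keys: {AlbumID, Duration}, {AlbumID, ReleaseYear}, {AlbumID, StudioID}. Prime attributes: {AlbumID, Duration, ReleaseYear, StudioID}.
Duration --> StudioID: {Duration}⁺ = {Duration, StudioID}, which is not all of the attributes, so the left side is not a superkey — BCNF is violated.
Since {StudioID} ⊆ prime attributes and every other non-superkey FD also has a prime right side, the schema is in 3NF.

3NF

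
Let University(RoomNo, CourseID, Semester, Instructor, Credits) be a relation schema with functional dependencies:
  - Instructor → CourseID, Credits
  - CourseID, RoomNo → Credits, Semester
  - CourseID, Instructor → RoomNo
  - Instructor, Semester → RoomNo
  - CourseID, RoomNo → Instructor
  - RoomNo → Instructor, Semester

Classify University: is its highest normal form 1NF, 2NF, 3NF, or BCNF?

BCNF

Candidate keys: {Instructor}, {RoomNo}. Prime attributes: {Instructor, RoomNo}.
Every FD has a superkey on the left, so the relation is in BCNF.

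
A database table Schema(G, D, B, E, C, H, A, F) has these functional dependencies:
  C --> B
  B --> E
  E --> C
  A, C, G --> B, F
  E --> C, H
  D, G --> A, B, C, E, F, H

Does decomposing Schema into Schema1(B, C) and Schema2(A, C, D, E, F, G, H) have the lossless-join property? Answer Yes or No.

Yes

Common attributes: {C}; their closure is {B, C, E, H}.
Since Schema1 ⊆ {B, C, E, H}, the intersection is a superkey of Schema1; the decomposition is lossless.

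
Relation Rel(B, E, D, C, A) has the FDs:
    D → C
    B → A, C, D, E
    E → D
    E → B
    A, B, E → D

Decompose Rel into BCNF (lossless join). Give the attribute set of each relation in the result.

{A, B, D, E}; {C, D}

Candidate keys of the original relation: {B}, {E}.
Within {A, B, C, D, E}: {D}⁺ ∩ {A, B, C, D, E} = {C, D}, not the whole set, so D → C violates BCNF; decompose into {C, D} and {A, B, D, E}.
{C, D} has no BCNF violation.
{A, B, D, E} has no BCNF violation.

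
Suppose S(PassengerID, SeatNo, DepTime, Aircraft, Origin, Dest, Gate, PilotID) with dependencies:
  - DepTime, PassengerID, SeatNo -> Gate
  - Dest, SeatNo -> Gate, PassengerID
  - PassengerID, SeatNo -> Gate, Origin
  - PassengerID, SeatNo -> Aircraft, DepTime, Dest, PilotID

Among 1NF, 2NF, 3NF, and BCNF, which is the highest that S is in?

BCNF

Candidate keys: {Dest, SeatNo}, {PassengerID, SeatNo}. Prime attributes: {Dest, PassengerID, SeatNo}.
Each dependency's left side is a superkey — BCNF holds.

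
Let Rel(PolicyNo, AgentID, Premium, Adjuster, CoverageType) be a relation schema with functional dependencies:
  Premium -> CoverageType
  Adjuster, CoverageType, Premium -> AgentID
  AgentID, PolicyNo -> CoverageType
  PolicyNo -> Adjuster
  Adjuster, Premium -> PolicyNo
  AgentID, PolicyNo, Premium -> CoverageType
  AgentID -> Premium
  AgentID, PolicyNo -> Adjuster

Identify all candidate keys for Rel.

Closure of {Adjuster, AgentID} is {Adjuster, AgentID, CoverageType, PolicyNo, Premium}, the whole schema; {Adjuster, AgentID} is a candidate key.
Closure of {Adjuster, Premium} is {Adjuster, AgentID, CoverageType, PolicyNo, Premium}, the whole schema; {Adjuster, Premium} is a candidate key.
Closure of {AgentID, PolicyNo} is {Adjuster, AgentID, CoverageType, PolicyNo, Premium}, the whole schema; {AgentID, PolicyNo} is a candidate key.
Closure of {PolicyNo, Premium} is {Adjuster, AgentID, CoverageType, PolicyNo, Premium}, the whole schema; {PolicyNo, Premium} is a candidate key.
These are minimal and exhaustive — every other superkey contains one of them.

{Adjuster, AgentID}, {Adjuster, Premium}, {AgentID, PolicyNo}, {PolicyNo, Premium}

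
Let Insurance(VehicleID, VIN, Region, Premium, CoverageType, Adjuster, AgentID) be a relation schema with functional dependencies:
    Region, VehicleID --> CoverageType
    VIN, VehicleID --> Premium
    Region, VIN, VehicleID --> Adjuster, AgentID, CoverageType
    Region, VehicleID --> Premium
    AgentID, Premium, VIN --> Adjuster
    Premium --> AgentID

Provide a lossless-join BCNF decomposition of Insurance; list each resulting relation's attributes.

{Adjuster, VIN, VehicleID}; {AgentID, Premium}; {CoverageType, Premium, Region, VehicleID}; {Region, VIN, VehicleID}

Candidate key of the original relation: {Region, VIN, VehicleID}.
In {Adjuster, AgentID, CoverageType, Premium, Region, VIN, VehicleID}, {Region, VehicleID} is not a superkey ({Region, VehicleID}⁺ restricted to this set is {AgentID, CoverageType, Premium, Region, VehicleID}), so split on Region, VehicleID --> AgentID, CoverageType, Premium into {AgentID, CoverageType, Premium, Region, VehicleID} and {Adjuster, Region, VIN, VehicleID}.
In {AgentID, CoverageType, Premium, Region, VehicleID}, {Premium} is not a superkey ({Premium}⁺ restricted to this set is {AgentID, Premium}), so split on Premium --> AgentID into {AgentID, Premium} and {CoverageType, Premium, Region, VehicleID}.
{AgentID, Premium} is in BCNF.
{CoverageType, Premium, Region, VehicleID} is in BCNF.
In {Adjuster, Region, VIN, VehicleID}, {VIN, VehicleID} is not a superkey ({VIN, VehicleID}⁺ restricted to this set is {Adjuster, VIN, VehicleID}), so split on VIN, VehicleID --> Adjuster into {Adjuster, VIN, VehicleID} and {Region, VIN, VehicleID}.
{Adjuster, VIN, VehicleID} is in BCNF.
{Region, VIN, VehicleID} is in BCNF.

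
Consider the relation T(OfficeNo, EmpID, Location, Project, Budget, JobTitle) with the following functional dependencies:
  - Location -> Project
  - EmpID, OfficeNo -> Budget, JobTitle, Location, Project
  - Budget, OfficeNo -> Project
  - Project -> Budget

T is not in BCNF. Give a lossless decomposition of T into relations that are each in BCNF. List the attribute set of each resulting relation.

{Budget, Project}; {EmpID, JobTitle, Location, OfficeNo}; {Location, Project}

Candidate key of the original relation: {EmpID, OfficeNo}.
In {Budget, EmpID, JobTitle, Location, OfficeNo, Project}, {Location} is not a superkey ({Location}⁺ restricted to this set is {Budget, Location, Project}), so split on Location -> Budget, Project into {Budget, Location, Project} and {EmpID, JobTitle, Location, OfficeNo}.
In {Budget, Location, Project}, {Project} is not a superkey ({Project}⁺ restricted to this set is {Budget, Project}), so split on Project -> Budget into {Budget, Project} and {Location, Project}.
{Budget, Project} is in BCNF.
{Location, Project} is in BCNF.
{EmpID, JobTitle, Location, OfficeNo} is in BCNF.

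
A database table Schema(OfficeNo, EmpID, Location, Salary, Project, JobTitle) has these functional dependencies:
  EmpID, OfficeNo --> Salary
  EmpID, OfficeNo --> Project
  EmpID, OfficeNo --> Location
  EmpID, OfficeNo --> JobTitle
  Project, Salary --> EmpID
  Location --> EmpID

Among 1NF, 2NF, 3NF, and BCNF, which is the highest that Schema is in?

3NF

Candidate keys: {EmpID, OfficeNo}, {Location, OfficeNo}, {OfficeNo, Project, Salary}. Prime attributes: {EmpID, Location, OfficeNo, Project, Salary}.
For Project, Salary --> EmpID we have {Project, Salary}⁺ = {EmpID, Project, Salary}; {Project, Salary} is not a superkey, so BCNF fails.
But every attribute on its right side ({EmpID}) is prime, and the same holds for every other non-superkey FD, so 3NF still holds.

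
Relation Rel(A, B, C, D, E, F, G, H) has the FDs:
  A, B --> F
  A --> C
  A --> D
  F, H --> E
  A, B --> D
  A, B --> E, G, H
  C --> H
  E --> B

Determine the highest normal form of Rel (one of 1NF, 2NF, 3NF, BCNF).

Candidate keys: {A, B}, {A, E}, {A, F}. Prime attributes: {A, B, E, F}.
A --> C breaks BCNF: {A}⁺ = {A, C, D, H}, so {A} is not a superkey.
A --> C determines the non-prime attribute {C} from a non-superkey — 3NF is violated.
The proper key subset {A} of {A, B} determines non-prime {C, D, H}, so the relation is not even in 2NF.

1NF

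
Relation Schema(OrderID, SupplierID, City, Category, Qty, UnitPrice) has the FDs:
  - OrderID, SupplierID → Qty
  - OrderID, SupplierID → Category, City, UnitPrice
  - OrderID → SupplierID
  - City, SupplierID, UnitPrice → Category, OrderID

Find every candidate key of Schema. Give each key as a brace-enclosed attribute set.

{City, SupplierID, UnitPrice}, {OrderID}

{OrderID} is a candidate key since {OrderID}⁺ = {Category, City, OrderID, Qty, SupplierID, UnitPrice} covers every attribute.
{City, SupplierID, UnitPrice} is a candidate key since {City, SupplierID, UnitPrice}⁺ = {Category, City, OrderID, Qty, SupplierID, UnitPrice} covers every attribute.
No proper subset of any of these is a key, and no other minimal superkey exists.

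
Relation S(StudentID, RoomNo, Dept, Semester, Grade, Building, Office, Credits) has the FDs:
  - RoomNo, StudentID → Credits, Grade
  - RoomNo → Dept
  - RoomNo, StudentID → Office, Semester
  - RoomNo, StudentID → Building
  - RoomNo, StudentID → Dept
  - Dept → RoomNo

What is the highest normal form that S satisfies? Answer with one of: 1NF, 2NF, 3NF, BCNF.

3NF

Candidate keys: {Dept, StudentID}, {RoomNo, StudentID}. Prime attributes: {Dept, RoomNo, StudentID}.
RoomNo → Dept breaks BCNF: {RoomNo}⁺ = {Dept, RoomNo}, so {RoomNo} is not a superkey.
But every attribute on its right side ({Dept}) is prime, and the same holds for every other non-superkey FD, so 3NF still holds.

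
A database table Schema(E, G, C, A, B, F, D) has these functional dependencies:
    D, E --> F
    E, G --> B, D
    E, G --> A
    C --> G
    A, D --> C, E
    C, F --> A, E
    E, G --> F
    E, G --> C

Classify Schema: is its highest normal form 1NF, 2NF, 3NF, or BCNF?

Candidate keys: {A, D}, {C, E}, {C, F}, {E, G}. Prime attributes: {A, C, D, E, F, G}.
For D, E --> F we have {D, E}⁺ = {D, E, F}; {D, E} is not a superkey, so BCNF fails.
Since {F} ⊆ prime attributes and every other non-superkey FD also has a prime right side, the schema is in 3NF.

3NF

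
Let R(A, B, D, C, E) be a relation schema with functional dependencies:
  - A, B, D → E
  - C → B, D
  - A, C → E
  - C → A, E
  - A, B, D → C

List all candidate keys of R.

{A, B, D}, {C}

Closure of {C} is {A, B, C, D, E}, the whole schema; {C} is a candidate key.
Closure of {A, B, D} is {A, B, C, D, E}, the whole schema; {A, B, D} is a candidate key.
Any other superkey properly contains one of these, so there are no further candidate keys.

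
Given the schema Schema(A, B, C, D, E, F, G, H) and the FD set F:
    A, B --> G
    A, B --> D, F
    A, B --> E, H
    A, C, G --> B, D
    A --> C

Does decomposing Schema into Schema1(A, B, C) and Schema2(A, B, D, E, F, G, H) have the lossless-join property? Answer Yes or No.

The shared attributes are {A, B} and {A, B}⁺ = {A, B, C, D, E, F, G, H}.
Since Schema1 ⊆ {A, B, C, D, E, F, G, H}, the intersection is a superkey of Schema1; the decomposition is lossless.

Yes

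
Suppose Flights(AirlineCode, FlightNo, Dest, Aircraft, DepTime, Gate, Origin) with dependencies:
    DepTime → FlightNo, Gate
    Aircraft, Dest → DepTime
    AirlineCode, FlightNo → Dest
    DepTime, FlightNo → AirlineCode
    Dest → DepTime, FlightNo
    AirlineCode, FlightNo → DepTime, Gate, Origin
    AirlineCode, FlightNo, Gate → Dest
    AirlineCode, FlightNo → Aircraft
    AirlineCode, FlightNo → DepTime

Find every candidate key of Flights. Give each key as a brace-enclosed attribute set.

{DepTime}⁺ = {Aircraft, AirlineCode, DepTime, Dest, FlightNo, Gate, Origin} — all of the relation — so {DepTime} is a candidate key.
{Dest}⁺ = {Aircraft, AirlineCode, DepTime, Dest, FlightNo, Gate, Origin} — all of the relation — so {Dest} is a candidate key.
{AirlineCode, FlightNo}⁺ = {Aircraft, AirlineCode, DepTime, Dest, FlightNo, Gate, Origin} — all of the relation — so {AirlineCode, FlightNo} is a candidate key.
No proper subset of any of these is a key, and no other minimal superkey exists.

{AirlineCode, FlightNo}, {DepTime}, {Dest}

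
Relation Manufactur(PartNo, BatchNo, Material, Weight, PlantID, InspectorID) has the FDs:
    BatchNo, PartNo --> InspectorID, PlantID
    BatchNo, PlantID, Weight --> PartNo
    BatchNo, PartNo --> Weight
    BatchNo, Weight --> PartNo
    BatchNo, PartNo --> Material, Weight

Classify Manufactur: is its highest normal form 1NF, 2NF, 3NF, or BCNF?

BCNF

Candidate keys: {BatchNo, PartNo}, {BatchNo, Weight}. Prime attributes: {BatchNo, PartNo, Weight}.
Each dependency's left side is a superkey — BCNF holds.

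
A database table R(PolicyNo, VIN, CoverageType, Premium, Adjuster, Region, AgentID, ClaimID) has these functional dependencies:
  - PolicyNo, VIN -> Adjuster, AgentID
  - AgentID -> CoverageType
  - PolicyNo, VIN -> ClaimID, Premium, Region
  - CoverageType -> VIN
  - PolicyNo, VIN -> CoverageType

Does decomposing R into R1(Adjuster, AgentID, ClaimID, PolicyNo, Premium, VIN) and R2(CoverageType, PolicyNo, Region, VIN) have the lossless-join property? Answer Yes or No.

Common attributes: {PolicyNo, VIN}; their closure is {Adjuster, AgentID, ClaimID, CoverageType, PolicyNo, Premium, Region, VIN}.
Since R1 ⊆ {Adjuster, AgentID, ClaimID, CoverageType, PolicyNo, Premium, Region, VIN}, the intersection is a superkey of R1; the decomposition is lossless.

Yes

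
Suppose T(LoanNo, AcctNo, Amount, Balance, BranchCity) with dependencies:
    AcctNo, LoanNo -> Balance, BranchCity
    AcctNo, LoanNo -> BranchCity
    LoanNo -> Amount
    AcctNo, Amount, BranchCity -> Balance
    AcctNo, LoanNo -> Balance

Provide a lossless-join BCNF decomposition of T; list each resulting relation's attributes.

{AcctNo, Balance, BranchCity, LoanNo}; {Amount, LoanNo}

Candidate key of the original relation: {AcctNo, LoanNo}.
Within {AcctNo, Amount, Balance, BranchCity, LoanNo}: {LoanNo}⁺ ∩ {AcctNo, Amount, Balance, BranchCity, LoanNo} = {Amount, LoanNo}, not the whole set, so LoanNo -> Amount violates BCNF; decompose into {Amount, LoanNo} and {AcctNo, Balance, BranchCity, LoanNo}.
{Amount, LoanNo} has no BCNF violation.
{AcctNo, Balance, BranchCity, LoanNo} has no BCNF violation.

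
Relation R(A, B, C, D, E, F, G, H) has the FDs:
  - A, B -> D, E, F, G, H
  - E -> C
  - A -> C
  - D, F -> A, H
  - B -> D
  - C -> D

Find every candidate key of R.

{A, B}, {B, F}

{B} never appears on the right of any FD, so every key must include it.
Closure of {A, B} is {A, B, C, D, E, F, G, H}, the whole schema; {A, B} is a candidate key.
Closure of {B, F} is {A, B, C, D, E, F, G, H}, the whole schema; {B, F} is a candidate key.
These are minimal and exhaustive — every other superkey contains one of them.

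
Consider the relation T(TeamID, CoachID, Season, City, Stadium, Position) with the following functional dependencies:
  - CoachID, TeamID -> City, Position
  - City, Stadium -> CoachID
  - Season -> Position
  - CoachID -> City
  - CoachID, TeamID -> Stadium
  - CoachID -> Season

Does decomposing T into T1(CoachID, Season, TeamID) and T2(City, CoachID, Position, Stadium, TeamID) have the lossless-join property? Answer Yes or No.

Yes

T1 ∩ T2 = {CoachID, TeamID}; its closure under F is {City, CoachID, Position, Season, Stadium, TeamID}.
This includes all of T1, so the common attributes are a superkey of T1 — the join is lossless.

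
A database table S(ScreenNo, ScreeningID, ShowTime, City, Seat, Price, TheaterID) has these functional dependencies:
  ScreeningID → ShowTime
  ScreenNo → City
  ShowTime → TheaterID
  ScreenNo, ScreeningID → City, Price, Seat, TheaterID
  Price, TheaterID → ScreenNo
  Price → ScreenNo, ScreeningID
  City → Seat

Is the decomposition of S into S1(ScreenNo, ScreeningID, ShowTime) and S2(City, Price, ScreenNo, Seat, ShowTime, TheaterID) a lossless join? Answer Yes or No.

No

S1 ∩ S2 = {ScreenNo, ShowTime}; its closure under F is {City, ScreenNo, Seat, ShowTime, TheaterID}.
The closure covers neither S1 nor S2 entirely; the join is not lossless.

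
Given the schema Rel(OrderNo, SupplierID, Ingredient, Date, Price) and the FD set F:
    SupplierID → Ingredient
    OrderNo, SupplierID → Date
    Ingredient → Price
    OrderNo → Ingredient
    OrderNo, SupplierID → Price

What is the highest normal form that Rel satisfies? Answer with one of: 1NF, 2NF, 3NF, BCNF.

Candidate key: {OrderNo, SupplierID}. Prime attributes: {OrderNo, SupplierID}.
SupplierID → Ingredient breaks BCNF: {SupplierID}⁺ = {Ingredient, Price, SupplierID}, so {SupplierID} is not a superkey.
Because {Ingredient} is non-prime and the left side of SupplierID → Ingredient is not a superkey, the relation is not in 3NF.
The proper key subset {OrderNo} of {OrderNo, SupplierID} determines non-prime {Ingredient, Price}, so the relation is not even in 2NF.

1NF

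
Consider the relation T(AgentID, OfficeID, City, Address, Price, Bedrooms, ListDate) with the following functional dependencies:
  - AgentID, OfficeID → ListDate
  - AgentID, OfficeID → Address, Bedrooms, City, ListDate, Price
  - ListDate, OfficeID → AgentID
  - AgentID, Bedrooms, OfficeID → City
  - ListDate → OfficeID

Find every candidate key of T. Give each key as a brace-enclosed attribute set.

{AgentID, OfficeID}, {ListDate}

{ListDate} is a candidate key since {ListDate}⁺ = {Address, AgentID, Bedrooms, City, ListDate, OfficeID, Price} covers every attribute.
{AgentID, OfficeID} is a candidate key since {AgentID, OfficeID}⁺ = {Address, AgentID, Bedrooms, City, ListDate, OfficeID, Price} covers every attribute.
These are minimal and exhaustive — every other superkey contains one of them.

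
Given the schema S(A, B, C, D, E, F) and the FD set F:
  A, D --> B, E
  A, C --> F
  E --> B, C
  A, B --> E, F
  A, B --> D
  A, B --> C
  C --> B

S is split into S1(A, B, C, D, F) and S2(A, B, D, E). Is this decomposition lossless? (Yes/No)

Yes

Common attributes: {A, B, D}; their closure is {A, B, C, D, E, F}.
Since S1 ⊆ {A, B, C, D, E, F}, the intersection is a superkey of S1; the decomposition is lossless.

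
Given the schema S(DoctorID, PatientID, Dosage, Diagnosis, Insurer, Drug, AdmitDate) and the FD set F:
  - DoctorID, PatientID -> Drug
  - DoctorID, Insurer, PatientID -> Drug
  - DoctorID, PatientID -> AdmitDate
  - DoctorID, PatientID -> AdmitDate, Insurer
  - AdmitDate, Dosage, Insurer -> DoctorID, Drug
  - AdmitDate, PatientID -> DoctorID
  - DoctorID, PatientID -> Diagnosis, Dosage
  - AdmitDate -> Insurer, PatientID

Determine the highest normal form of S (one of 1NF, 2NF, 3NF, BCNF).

Candidate keys: {AdmitDate}, {DoctorID, PatientID}. Prime attributes: {AdmitDate, DoctorID, PatientID}.
The left-hand side of every FD is a superkey, so BCNF is satisfied.

BCNF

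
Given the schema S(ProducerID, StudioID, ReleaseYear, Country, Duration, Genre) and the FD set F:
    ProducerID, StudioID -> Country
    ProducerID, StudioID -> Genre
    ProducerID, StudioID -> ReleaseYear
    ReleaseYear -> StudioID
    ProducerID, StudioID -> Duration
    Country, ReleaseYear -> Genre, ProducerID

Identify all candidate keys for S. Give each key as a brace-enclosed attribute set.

{Country, ReleaseYear} is a candidate key since {Country, ReleaseYear}⁺ = {Country, Duration, Genre, ProducerID, ReleaseYear, StudioID} covers every attribute.
{ProducerID, ReleaseYear} is a candidate key since {ProducerID, ReleaseYear}⁺ = {Country, Duration, Genre, ProducerID, ReleaseYear, StudioID} covers every attribute.
{ProducerID, StudioID} is a candidate key since {ProducerID, StudioID}⁺ = {Country, Duration, Genre, ProducerID, ReleaseYear, StudioID} covers every attribute.
Any other superkey properly contains one of these, so there are no further candidate keys.

{Country, ReleaseYear}, {ProducerID, ReleaseYear}, {ProducerID, StudioID}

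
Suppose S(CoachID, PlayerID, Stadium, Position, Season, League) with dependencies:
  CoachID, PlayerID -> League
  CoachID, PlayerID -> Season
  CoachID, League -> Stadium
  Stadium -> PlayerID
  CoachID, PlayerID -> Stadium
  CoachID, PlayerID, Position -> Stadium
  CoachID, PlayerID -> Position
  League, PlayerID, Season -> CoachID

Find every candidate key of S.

{CoachID, League}, {CoachID, PlayerID}, {CoachID, Stadium}, {League, PlayerID, Season}, {League, Season, Stadium}

{CoachID, League}⁺ = {CoachID, League, PlayerID, Position, Season, Stadium} — all of the relation — so {CoachID, League} is a candidate key.
{CoachID, PlayerID}⁺ = {CoachID, League, PlayerID, Position, Season, Stadium} — all of the relation — so {CoachID, PlayerID} is a candidate key.
{CoachID, Stadium}⁺ = {CoachID, League, PlayerID, Position, Season, Stadium} — all of the relation — so {CoachID, Stadium} is a candidate key.
{League, PlayerID, Season}⁺ = {CoachID, League, PlayerID, Position, Season, Stadium} — all of the relation — so {League, PlayerID, Season} is a candidate key.
{League, Season, Stadium}⁺ = {CoachID, League, PlayerID, Position, Season, Stadium} — all of the relation — so {League, Season, Stadium} is a candidate key.
No proper subset of any of these is a key, and no other minimal superkey exists.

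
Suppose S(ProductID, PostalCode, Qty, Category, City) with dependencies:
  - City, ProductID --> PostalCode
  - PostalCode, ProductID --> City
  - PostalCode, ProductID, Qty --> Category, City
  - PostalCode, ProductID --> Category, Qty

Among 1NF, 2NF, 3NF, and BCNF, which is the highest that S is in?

BCNF

Candidate keys: {City, ProductID}, {PostalCode, ProductID}. Prime attributes: {City, PostalCode, ProductID}.
Each dependency's left side is a superkey — BCNF holds.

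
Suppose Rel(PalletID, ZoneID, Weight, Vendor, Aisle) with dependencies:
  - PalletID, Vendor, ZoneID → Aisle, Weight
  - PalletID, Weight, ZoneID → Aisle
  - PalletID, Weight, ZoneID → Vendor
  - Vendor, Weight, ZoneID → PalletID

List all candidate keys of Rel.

No FD produces {ZoneID}, so it must be in every candidate key.
Closure of {PalletID, Vendor, ZoneID} is {Aisle, PalletID, Vendor, Weight, ZoneID}, the whole schema; {PalletID, Vendor, ZoneID} is a candidate key.
Closure of {PalletID, Weight, ZoneID} is {Aisle, PalletID, Vendor, Weight, ZoneID}, the whole schema; {PalletID, Weight, ZoneID} is a candidate key.
Closure of {Vendor, Weight, ZoneID} is {Aisle, PalletID, Vendor, Weight, ZoneID}, the whole schema; {Vendor, Weight, ZoneID} is a candidate key.
These are minimal and exhaustive — every other superkey contains one of them.

{PalletID, Vendor, ZoneID}, {PalletID, Weight, ZoneID}, {Vendor, Weight, ZoneID}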